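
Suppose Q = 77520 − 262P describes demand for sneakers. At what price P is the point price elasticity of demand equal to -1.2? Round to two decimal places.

Ed = −262P/(77520 − 262P). Set this equal to -1.2:
262P = 1.2·(77520 − 262P) ⇒ 262P(1 + 1.2) = 1.2·77520
P = 1.2·77520 / (262·2.2) = 161.3879…

161.39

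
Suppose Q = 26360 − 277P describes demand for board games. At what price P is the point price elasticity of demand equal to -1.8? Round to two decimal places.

Ed = −277P/(26360 − 277P). Set this equal to -1.8:
277P = 1.8·(26360 − 277P) ⇒ 277P(1 + 1.8) = 1.8·26360
P = 1.8·26360 / (277·2.8) = 61.1758…

61.18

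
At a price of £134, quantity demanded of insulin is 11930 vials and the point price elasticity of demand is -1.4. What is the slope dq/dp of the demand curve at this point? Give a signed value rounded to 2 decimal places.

-124.64

Ed = (dq/dp)·(p/q) ⇒ dq/dp = Ed·q/p = (-1.4)·11930/134 = -124.6417…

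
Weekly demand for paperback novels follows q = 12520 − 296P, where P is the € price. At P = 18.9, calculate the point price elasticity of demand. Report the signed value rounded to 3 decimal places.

dq/dP = −296. At P = 18.9, q = 12520 − 296(18.9) = 6925.6.
Ed = (dq/dP)·(P/q) = −296 × (18.9/6925.6) = -0.80778…

-0.808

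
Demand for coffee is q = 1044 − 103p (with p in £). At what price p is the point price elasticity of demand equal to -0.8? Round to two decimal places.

Ed = −103p/(1044 − 103p). Set this equal to -0.8:
103p = 0.8·(1044 − 103p) ⇒ 103p(1 + 0.8) = 0.8·1044
p = 0.8·1044 / (103·1.8) = 4.5048…

4.50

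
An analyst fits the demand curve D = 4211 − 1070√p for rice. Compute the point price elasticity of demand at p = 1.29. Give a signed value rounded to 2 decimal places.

dD/dp = −1070/(2√p) = -471.041. At p = 1.29, D = 2995.71.
Ed = (dD/dp)·(p/D) = (-471.041) × (1.29/2995.71) = -0.2028…

-0.20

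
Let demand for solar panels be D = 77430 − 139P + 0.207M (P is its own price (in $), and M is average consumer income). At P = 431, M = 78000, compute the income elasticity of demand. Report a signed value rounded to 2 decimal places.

At the given values, D = 77430 − 139(431) + 0.207(78000) = 33667.
∂D/∂M = 0.207.
E = (0.207) × (78000/33667) = 0.4795…

0.48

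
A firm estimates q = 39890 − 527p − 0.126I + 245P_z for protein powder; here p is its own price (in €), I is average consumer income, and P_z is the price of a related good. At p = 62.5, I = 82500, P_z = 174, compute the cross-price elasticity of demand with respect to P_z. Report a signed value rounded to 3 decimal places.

At the given values, q = 39890 − 527(62.5) − 0.126(82500) + 245(174) = 39187.5.
∂q/∂P_z = 245.
E = (245) × (174/39187.5) = 1.08784…

1.088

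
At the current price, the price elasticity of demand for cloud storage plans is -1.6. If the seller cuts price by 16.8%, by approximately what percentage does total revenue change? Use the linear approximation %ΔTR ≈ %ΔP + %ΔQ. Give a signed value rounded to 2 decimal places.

%ΔQ ≈ Ed × %ΔP = (-1.6) × (-16.8%) = +26.8800%
%ΔTR ≈ %ΔP + %ΔQ = (-16.8%) + (+26.8800%) = +10.0800%

+10.08%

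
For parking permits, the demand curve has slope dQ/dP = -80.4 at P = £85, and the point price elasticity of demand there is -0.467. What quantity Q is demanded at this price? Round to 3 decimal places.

Ed = (dQ/dP)·(P/Q) ⇒ Q = (dQ/dP)·P/Ed = (-80.4)·85/(-0.467) = 14633.83297…

14633.833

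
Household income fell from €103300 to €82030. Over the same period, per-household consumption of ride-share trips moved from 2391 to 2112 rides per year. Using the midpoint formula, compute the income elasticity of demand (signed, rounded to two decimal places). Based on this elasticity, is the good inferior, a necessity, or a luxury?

%ΔQ = (2112 − 2391)/[( 2391 + 2112)/2] = -279/2251.5 = -0.123917…
%ΔIncome = (82030 − 103300)/[( 103300 + 82030)/2] = -21270/92665 = -0.229536…
E_income = (-279/2251.5) / (-21270/92665) = 0.5398…
0 < E_income < 1 ⇒ normal good, necessity.

0.54; necessity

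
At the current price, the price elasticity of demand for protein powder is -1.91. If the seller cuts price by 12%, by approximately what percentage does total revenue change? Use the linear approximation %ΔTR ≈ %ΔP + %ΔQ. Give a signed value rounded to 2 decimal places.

+10.92%

%ΔQ ≈ Ed × %ΔP = (-1.91) × (-12%) = +22.9200%
%ΔTR ≈ %ΔP + %ΔQ = (-12%) + (+22.9200%) = +10.9200%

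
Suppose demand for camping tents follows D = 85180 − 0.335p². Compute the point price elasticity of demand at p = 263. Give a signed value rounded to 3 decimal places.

-0.747

dD/dp = −2·0.335·p = -176.21. At p = 263, D = 62008.385.
Ed = (dD/dp)·(p/D) = (-176.21) × (263/62008.385) = -0.74737…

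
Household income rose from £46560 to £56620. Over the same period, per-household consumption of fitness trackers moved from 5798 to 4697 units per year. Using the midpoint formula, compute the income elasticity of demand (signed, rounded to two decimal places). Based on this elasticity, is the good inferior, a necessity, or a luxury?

-1.08; inferior

%ΔQ = (4697 − 5798)/[( 5798 + 4697)/2] = -1101/5247.5 = -0.209814…
%ΔIncome = (56620 − 46560)/[( 46560 + 56620)/2] = 10060/51590 = 0.194999…
E_income = (-1101/5247.5) / (10060/51590) = -1.0759…
E_income < 0 ⇒ inferior good.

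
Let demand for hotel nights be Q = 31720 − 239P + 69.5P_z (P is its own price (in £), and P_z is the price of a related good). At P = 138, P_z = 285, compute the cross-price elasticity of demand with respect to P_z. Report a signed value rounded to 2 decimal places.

1.07

At the given values, Q = 31720 − 239(138) + 69.5(285) = 18545.5.
∂Q/∂P_z = 69.5.
E = (69.5) × (285/18545.5) = 1.0680…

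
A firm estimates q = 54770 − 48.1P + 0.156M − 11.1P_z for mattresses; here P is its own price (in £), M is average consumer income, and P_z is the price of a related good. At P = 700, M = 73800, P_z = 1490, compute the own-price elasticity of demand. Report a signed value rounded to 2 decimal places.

At the given values, q = 54770 − 48.1(700) + 0.156(73800) − 11.1(1490) = 16073.8.
∂q/∂P = −48.1.
E = (-48.1) × (700/16073.8) = -2.0947…

-2.09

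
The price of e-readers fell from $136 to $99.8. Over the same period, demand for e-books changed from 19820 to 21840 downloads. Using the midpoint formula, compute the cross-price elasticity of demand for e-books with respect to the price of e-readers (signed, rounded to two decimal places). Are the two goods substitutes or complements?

-0.32; complements

%ΔQ_{e-books} = (21840 − 19820)/avg = 2020/20830 = 0.096975…
%ΔP_{e-readers} = (99.8 − 136)/avg = -36.2/117.9 = -0.307039…
E_cross = (2020/20830) / (-36.2/117.9) = -0.3158…
E_cross < 0 ⇒ the goods are complements.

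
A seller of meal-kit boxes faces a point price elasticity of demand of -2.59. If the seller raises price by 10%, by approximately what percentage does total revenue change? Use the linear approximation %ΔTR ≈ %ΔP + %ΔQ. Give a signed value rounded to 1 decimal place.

%ΔQ ≈ Ed × %ΔP = (-2.59) × (+10%) = -25.9000%
%ΔTR ≈ %ΔP + %ΔQ = (+10%) + (-25.9000%) = -15.9000%

-15.9%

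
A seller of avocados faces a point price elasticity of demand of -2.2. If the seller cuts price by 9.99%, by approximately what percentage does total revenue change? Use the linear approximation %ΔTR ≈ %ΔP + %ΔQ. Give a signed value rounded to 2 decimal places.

%ΔQ ≈ Ed × %ΔP = (-2.2) × (-9.99%) = +21.9780%
%ΔTR ≈ %ΔP + %ΔQ = (-9.99%) + (+21.9780%) = +11.9880%

+11.99%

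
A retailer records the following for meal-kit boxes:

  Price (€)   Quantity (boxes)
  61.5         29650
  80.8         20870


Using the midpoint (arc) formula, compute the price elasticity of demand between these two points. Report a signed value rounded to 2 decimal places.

-1.28

%ΔQ = (20870 − 29650) / [(29650 + 20870)/2] = -8780/25260 = -0.347585…
%ΔP = (80.8 − 61.5) / [(61.5 + 80.8)/2] = 19.3/71.15 = 0.271257…
Arc Ed = %ΔQ / %ΔP = (-8780/25260) / (19.3/71.15) = -1.2813…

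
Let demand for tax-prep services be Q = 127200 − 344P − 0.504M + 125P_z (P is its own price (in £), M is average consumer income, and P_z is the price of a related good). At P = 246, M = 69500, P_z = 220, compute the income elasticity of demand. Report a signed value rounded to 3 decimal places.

-0.999

At the given values, Q = 127200 − 344(246) − 0.504(69500) + 125(220) = 35048.
∂Q/∂M = -0.504.
E = (-0.504) × (69500/35048) = -0.99942…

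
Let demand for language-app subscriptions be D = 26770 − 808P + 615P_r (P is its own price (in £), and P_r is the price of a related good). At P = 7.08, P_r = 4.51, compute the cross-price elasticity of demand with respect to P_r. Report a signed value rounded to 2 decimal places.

0.12

At the given values, D = 26770 − 808(7.08) + 615(4.51) = 23823.01.
∂D/∂P_r = 615.
E = (615) × (4.51/23823.01) = 0.1164…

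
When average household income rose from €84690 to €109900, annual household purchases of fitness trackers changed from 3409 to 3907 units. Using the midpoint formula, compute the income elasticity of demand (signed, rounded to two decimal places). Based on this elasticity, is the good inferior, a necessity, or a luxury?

%ΔQ = (3907 − 3409)/[( 3409 + 3907)/2] = 498/3658 = 0.136139…
%ΔIncome = (109900 − 84690)/[( 84690 + 109900)/2] = 25210/97295 = 0.259108…
E_income = (498/3658) / (25210/97295) = 0.5254…
0 < E_income < 1 ⇒ normal good, necessity.

0.53; necessity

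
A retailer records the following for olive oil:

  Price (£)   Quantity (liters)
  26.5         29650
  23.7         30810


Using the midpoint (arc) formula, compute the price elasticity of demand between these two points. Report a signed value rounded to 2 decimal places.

-0.34

%ΔQ = (30810 − 29650) / [(29650 + 30810)/2] = 1160/30230 = 0.038372…
%ΔP = (23.7 − 26.5) / [(26.5 + 23.7)/2] = -2.8/25.1 = -0.111553…
Arc Ed = %ΔQ / %ΔP = (1160/30230) / (-2.8/25.1) = -0.3439…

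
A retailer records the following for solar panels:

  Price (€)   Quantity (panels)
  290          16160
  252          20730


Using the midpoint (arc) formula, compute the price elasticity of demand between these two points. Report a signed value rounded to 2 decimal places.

%ΔQ = (20730 − 16160) / [(16160 + 20730)/2] = 4570/18445 = 0.247763…
%ΔP = (252 − 290) / [(290 + 252)/2] = -38/271 = -0.140221…
Arc Ed = %ΔQ / %ΔP = (4570/18445) / (-38/271) = -1.7669…

-1.77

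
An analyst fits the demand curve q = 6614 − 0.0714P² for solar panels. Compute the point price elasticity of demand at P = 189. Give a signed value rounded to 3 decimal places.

dq/dP = −2·0.0714·P = -26.9892. At P = 189, q = 4063.5206.
Ed = (dq/dP)·(P/q) = (-26.9892) × (189/4063.5206) = -1.25530…

-1.255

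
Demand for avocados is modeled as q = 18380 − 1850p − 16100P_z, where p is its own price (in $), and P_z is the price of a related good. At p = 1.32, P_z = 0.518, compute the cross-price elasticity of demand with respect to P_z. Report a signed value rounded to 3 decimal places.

At the given values, q = 18380 − 1850(1.32) − 16100(0.518) = 7598.2.
∂q/∂P_z = -16100.
E = (-16100) × (0.518/7598.2) = -1.09760…

-1.098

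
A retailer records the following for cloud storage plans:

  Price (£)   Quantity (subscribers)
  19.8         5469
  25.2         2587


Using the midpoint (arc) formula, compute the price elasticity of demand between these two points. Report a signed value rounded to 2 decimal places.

%ΔQ = (2587 − 5469) / [(5469 + 2587)/2] = -2882/4028 = -0.715491…
%ΔP = (25.2 − 19.8) / [(19.8 + 25.2)/2] = 5.4/22.5 = 0.24
Arc Ed = %ΔQ / %ΔP = (-2882/4028) / (5.4/22.5) = -2.9812…

-2.98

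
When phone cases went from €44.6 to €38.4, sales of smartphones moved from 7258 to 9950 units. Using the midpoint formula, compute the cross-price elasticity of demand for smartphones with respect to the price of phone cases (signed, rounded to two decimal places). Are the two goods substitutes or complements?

%ΔQ_{smartphones} = (9950 − 7258)/avg = 2692/8604 = 0.312877…
%ΔP_{phone cases} = (38.4 − 44.6)/avg = -6.2/41.5 = -0.149397…
E_cross = (2692/8604) / (-6.2/41.5) = -2.0942…
E_cross < 0 ⇒ the goods are complements.

-2.09; complements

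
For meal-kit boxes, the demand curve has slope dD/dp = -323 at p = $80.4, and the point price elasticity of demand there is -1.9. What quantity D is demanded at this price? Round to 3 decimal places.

Ed = (dD/dp)·(p/D) ⇒ D = (dD/dp)·p/Ed = (-323)·80.4/(-1.9) = 13668

13668.000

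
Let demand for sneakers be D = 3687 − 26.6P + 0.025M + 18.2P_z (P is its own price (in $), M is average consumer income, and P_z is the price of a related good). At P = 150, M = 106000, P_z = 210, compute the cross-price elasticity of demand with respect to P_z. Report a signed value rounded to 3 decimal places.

0.620

At the given values, D = 3687 − 26.6(150) + 0.025(106000) + 18.2(210) = 6169.
∂D/∂P_z = 18.2.
E = (18.2) × (210/6169) = 0.61954…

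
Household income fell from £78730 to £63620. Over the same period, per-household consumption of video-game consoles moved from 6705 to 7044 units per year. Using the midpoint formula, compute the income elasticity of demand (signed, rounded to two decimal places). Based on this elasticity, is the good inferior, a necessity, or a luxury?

-0.23; inferior

%ΔQ = (7044 − 6705)/[( 6705 + 7044)/2] = 339/6874.5 = 0.049312…
%ΔIncome = (63620 − 78730)/[( 78730 + 63620)/2] = -15110/71175 = -0.212293…
E_income = (339/6874.5) / (-15110/71175) = -0.2322…
E_income < 0 ⇒ inferior good.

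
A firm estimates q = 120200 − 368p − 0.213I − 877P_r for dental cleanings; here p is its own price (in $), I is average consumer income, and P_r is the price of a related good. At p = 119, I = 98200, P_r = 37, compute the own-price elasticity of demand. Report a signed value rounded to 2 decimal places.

At the given values, q = 120200 − 368(119) − 0.213(98200) − 877(37) = 23042.4.
∂q/∂p = −368.
E = (-368) × (119/23042.4) = -1.9004…

-1.90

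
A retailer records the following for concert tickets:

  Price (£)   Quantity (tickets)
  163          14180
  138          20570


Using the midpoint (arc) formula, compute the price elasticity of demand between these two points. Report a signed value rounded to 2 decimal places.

%ΔQ = (20570 − 14180) / [(14180 + 20570)/2] = 6390/17375 = 0.367769…
%ΔP = (138 − 163) / [(163 + 138)/2] = -25/150.5 = -0.166112…
Arc Ed = %ΔQ / %ΔP = (6390/17375) / (-25/150.5) = -2.2139…

-2.21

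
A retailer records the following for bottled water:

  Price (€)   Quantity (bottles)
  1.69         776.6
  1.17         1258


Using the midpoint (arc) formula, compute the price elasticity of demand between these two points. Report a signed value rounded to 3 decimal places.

%ΔQ = (1258 − 776.6) / [(776.6 + 1258)/2] = 481.4/1017.3 = 0.473213…
%ΔP = (1.17 − 1.69) / [(1.69 + 1.17)/2] = -0.52/1.43 = -0.363636…
Arc Ed = %ΔQ / %ΔP = (481.4/1017.3) / (-0.52/1.43) = -1.30133…

-1.301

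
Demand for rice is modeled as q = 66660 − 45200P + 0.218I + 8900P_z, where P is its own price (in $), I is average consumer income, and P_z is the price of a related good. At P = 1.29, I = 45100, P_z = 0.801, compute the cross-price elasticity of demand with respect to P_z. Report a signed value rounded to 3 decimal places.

0.282

At the given values, q = 66660 − 45200(1.29) + 0.218(45100) + 8900(0.801) = 25312.7.
∂q/∂P_z = 8900.
E = (8900) × (0.801/25312.7) = 0.28163…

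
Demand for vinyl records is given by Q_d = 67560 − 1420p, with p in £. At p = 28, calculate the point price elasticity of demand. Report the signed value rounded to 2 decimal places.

-1.43

dQ_d/dp = −1420. At p = 28, Q_d = 67560 − 1420(28) = 27800.
Ed = (dQ_d/dp)·(p/Q_d) = −1420 × (28/27800) = -1.4302…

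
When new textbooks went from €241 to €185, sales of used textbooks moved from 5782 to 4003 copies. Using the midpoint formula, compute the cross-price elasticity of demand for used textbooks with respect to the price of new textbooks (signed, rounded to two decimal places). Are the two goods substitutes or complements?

%ΔQ_{used textbooks} = (4003 − 5782)/avg = -1779/4892.5 = -0.363617…
%ΔP_{new textbooks} = (185 − 241)/avg = -56/213 = -0.262910…
E_cross = (-1779/4892.5) / (-56/213) = 1.3830…
E_cross > 0 ⇒ the goods are substitutes.

1.38; substitutes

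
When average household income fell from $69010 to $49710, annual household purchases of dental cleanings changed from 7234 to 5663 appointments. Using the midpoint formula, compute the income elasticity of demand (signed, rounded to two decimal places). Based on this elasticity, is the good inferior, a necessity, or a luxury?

0.75; necessity

%ΔQ = (5663 − 7234)/[( 7234 + 5663)/2] = -1571/6448.5 = -0.243622…
%ΔIncome = (49710 − 69010)/[( 69010 + 49710)/2] = -19300/59360 = -0.325134…
E_income = (-1571/6448.5) / (-19300/59360) = 0.7492…
0 < E_income < 1 ⇒ normal good, necessity.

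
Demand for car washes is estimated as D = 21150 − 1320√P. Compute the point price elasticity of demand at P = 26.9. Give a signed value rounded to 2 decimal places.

dD/dP = −1320/(2√P) = -127.253. At P = 26.9, D = 14303.8.
Ed = (dD/dP)·(P/D) = (-127.253) × (26.9/14303.8) = -0.2393…

-0.24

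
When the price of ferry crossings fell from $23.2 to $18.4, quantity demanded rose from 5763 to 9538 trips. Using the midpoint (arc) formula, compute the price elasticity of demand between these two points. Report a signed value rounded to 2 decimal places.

%ΔQ = (9538 − 5763) / [(5763 + 9538)/2] = 3775/7650.5 = 0.493431…
%ΔP = (18.4 − 23.2) / [(23.2 + 18.4)/2] = -4.8/20.8 = -0.230769…
Arc Ed = %ΔQ / %ΔP = (3775/7650.5) / (-4.8/20.8) = -2.1382…

-2.14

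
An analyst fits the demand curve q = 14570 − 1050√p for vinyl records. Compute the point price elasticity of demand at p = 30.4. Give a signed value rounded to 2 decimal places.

-0.33

dq/dp = −1050/(2√p) = -95.2188. At p = 30.4, q = 8780.7.
Ed = (dq/dp)·(p/q) = (-95.2188) × (30.4/8780.7) = -0.3296…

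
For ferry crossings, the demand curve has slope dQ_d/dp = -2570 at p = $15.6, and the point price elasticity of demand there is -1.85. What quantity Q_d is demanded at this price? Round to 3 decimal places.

21671.351

Ed = (dQ_d/dp)·(p/Q_d) ⇒ Q_d = (dQ_d/dp)·p/Ed = (-2570)·15.6/(-1.85) = 21671.35135…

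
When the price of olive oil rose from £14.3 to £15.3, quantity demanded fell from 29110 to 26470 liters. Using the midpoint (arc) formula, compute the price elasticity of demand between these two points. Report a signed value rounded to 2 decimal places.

%ΔQ = (26470 − 29110) / [(29110 + 26470)/2] = -2640/27790 = -0.094998…
%ΔP = (15.3 − 14.3) / [(14.3 + 15.3)/2] = 1/14.8 = 0.067567…
Arc Ed = %ΔQ / %ΔP = (-2640/27790) / (1/14.8) = -1.4059…

-1.41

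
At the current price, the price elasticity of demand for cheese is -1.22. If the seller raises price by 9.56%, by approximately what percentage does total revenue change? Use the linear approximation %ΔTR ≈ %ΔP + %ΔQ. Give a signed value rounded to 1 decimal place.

-2.1%

%ΔQ ≈ Ed × %ΔP = (-1.22) × (+9.56%) = -11.6632%
%ΔTR ≈ %ΔP + %ΔQ = (+9.56%) + (-11.6632%) = -2.1032%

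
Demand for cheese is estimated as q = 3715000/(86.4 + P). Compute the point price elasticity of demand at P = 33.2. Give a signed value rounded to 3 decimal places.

dq/dP = −3715000/(86.4 + P)² = -259.715. At P = 33.2, q = 31061.9.
Ed = (dq/dP)·(P/q) = (-259.715) × (33.2/31061.9) = -0.27759…

-0.278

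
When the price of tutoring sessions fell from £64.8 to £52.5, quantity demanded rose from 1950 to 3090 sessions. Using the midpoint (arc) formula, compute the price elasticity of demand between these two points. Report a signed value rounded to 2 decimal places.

%ΔQ = (3090 − 1950) / [(1950 + 3090)/2] = 1140/2520 = 0.452380…
%ΔP = (52.5 − 64.8) / [(64.8 + 52.5)/2] = -12.3/58.65 = -0.209718…
Arc Ed = %ΔQ / %ΔP = (1140/2520) / (-12.3/58.65) = -2.1570…

-2.16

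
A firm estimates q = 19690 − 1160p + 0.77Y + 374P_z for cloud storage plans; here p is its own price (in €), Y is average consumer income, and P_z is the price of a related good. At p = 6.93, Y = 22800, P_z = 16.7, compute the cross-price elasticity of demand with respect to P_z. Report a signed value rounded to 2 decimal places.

At the given values, q = 19690 − 1160(6.93) + 0.77(22800) + 374(16.7) = 35453.
∂q/∂P_z = 374.
E = (374) × (16.7/35453) = 0.1761…

0.18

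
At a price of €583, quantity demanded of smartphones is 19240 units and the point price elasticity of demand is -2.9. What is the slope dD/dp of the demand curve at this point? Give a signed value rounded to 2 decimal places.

Ed = (dD/dp)·(p/D) ⇒ dD/dp = Ed·D/p = (-2.9)·19240/583 = -95.7049…

-95.70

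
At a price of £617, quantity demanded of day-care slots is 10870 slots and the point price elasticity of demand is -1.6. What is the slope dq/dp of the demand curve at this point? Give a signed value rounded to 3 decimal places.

-28.188

Ed = (dq/dp)·(p/q) ⇒ dq/dp = Ed·q/p = (-1.6)·10870/617 = -28.18800…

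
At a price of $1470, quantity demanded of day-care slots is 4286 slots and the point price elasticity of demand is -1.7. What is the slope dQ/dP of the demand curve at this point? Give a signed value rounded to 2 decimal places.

-4.96

Ed = (dQ/dP)·(P/Q) ⇒ dQ/dP = Ed·Q/P = (-1.7)·4286/1470 = -4.9565…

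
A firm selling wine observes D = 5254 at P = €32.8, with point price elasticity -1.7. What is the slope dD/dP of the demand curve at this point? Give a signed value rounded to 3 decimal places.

Ed = (dD/dP)·(P/D) ⇒ dD/dP = Ed·D/P = (-1.7)·5254/32.8 = -272.31097…

-272.311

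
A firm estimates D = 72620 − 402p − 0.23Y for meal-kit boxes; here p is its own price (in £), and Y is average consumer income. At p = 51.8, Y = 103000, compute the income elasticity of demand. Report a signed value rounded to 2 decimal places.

-0.84

At the given values, D = 72620 − 402(51.8) − 0.23(103000) = 28106.4.
∂D/∂Y = -0.23.
E = (-0.23) × (103000/28106.4) = -0.8428…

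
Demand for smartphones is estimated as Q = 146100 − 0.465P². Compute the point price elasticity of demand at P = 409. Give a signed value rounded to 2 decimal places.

dQ/dP = −2·0.465·P = -380.37. At P = 409, Q = 68314.335.
Ed = (dQ/dP)·(P/Q) = (-380.37) × (409/68314.335) = -2.2772…

-2.28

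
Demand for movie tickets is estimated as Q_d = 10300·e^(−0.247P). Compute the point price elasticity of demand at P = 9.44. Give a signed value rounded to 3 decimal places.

-2.332

dQ_d/dP = −0.247·Q_d = -247.115. At P = 9.44, Q_d = 1000.46.
Ed = (dQ_d/dP)·(P/Q_d) = (-247.115) × (9.44/1000.46) = -2.33168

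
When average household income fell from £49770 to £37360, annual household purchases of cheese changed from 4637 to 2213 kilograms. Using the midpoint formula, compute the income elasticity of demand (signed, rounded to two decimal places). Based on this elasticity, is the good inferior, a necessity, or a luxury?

2.48; luxury

%ΔQ = (2213 − 4637)/[( 4637 + 2213)/2] = -2424/3425 = -0.707737…
%ΔIncome = (37360 − 49770)/[( 49770 + 37360)/2] = -12410/43565 = -0.284861…
E_income = (-2424/3425) / (-12410/43565) = 2.4844…
E_income > 1 ⇒ normal good, luxury.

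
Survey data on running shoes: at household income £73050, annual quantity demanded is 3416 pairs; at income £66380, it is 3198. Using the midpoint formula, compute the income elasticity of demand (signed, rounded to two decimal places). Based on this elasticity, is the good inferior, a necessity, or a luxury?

%ΔQ = (3198 − 3416)/[( 3416 + 3198)/2] = -218/3307 = -0.065920…
%ΔIncome = (66380 − 73050)/[( 73050 + 66380)/2] = -6670/69715 = -0.095675…
E_income = (-218/3307) / (-6670/69715) = 0.6890…
0 < E_income < 1 ⇒ normal good, necessity.

0.69; necessity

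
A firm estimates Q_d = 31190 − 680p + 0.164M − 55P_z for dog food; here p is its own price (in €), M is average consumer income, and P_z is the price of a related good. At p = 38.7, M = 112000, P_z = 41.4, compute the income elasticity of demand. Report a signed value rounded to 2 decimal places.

At the given values, Q_d = 31190 − 680(38.7) + 0.164(112000) − 55(41.4) = 20965.
∂Q_d/∂M = 0.164.
E = (0.164) × (112000/20965) = 0.8761…

0.88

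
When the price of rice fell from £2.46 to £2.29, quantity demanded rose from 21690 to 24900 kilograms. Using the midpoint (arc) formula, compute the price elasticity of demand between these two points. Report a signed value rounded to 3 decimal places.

%ΔQ = (24900 − 21690) / [(21690 + 24900)/2] = 3210/23295 = 0.137797…
%ΔP = (2.29 − 2.46) / [(2.46 + 2.29)/2] = -0.17/2.375 = -0.071578…
Arc Ed = %ΔQ / %ΔP = (3210/23295) / (-0.17/2.375) = -1.92511…

-1.925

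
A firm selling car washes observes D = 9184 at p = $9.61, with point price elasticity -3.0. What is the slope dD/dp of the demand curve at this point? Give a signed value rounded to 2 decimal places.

Ed = (dD/dp)·(p/D) ⇒ dD/dp = Ed·D/p = (-3.0)·9184/9.61 = -2867.0135…

-2867.01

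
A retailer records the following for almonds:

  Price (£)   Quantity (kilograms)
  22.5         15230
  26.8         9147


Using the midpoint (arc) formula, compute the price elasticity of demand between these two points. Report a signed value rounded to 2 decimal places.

-2.86

%ΔQ = (9147 − 15230) / [(15230 + 9147)/2] = -6083/12188.5 = -0.499076…
%ΔP = (26.8 − 22.5) / [(22.5 + 26.8)/2] = 4.3/24.65 = 0.174442…
Arc Ed = %ΔQ / %ΔP = (-6083/12188.5) / (4.3/24.65) = -2.8609…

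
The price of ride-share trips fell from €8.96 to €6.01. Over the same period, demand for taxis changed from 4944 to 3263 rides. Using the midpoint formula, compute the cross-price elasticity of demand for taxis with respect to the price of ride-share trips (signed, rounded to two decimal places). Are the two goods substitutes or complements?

1.04; substitutes

%ΔQ_{taxis} = (3263 − 4944)/avg = -1681/4103.5 = -0.409650…
%ΔP_{ride-share trips} = (6.01 − 8.96)/avg = -2.95/7.485 = -0.394121…
E_cross = (-1681/4103.5) / (-2.95/7.485) = 1.0394…
E_cross > 0 ⇒ the goods are substitutes.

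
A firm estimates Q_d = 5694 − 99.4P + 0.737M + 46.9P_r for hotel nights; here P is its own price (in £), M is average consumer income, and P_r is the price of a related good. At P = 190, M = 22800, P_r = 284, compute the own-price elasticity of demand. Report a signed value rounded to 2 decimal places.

At the given values, Q_d = 5694 − 99.4(190) + 0.737(22800) + 46.9(284) = 16931.2.
∂Q_d/∂P = −99.4.
E = (-99.4) × (190/16931.2) = -1.1154…

-1.12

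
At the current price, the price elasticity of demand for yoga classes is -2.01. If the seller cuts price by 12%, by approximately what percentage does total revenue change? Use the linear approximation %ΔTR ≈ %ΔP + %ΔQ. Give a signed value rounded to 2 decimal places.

%ΔQ ≈ Ed × %ΔP = (-2.01) × (-12%) = +24.1200%
%ΔTR ≈ %ΔP + %ΔQ = (-12%) + (+24.1200%) = +12.1200%

+12.12%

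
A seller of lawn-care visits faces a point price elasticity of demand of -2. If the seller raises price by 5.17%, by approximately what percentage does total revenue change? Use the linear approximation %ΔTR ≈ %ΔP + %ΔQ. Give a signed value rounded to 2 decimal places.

-5.17%

%ΔQ ≈ Ed × %ΔP = (-2) × (+5.17%) = -10.3400%
%ΔTR ≈ %ΔP + %ΔQ = (+5.17%) + (-10.3400%) = -5.1700%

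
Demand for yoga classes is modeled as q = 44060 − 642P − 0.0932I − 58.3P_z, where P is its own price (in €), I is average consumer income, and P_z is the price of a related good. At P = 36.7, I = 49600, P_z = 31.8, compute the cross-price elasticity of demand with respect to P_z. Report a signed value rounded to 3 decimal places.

-0.132

At the given values, q = 44060 − 642(36.7) − 0.0932(49600) − 58.3(31.8) = 14021.94.
∂q/∂P_z = -58.3.
E = (-58.3) × (31.8/14021.94) = -0.13221…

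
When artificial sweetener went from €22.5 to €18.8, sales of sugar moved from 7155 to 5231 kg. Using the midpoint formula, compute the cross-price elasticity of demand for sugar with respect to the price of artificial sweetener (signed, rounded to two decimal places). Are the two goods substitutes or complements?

%ΔQ_{sugar} = (5231 − 7155)/avg = -1924/6193 = -0.310673…
%ΔP_{artificial sweetener} = (18.8 − 22.5)/avg = -3.7/20.65 = -0.179176…
E_cross = (-1924/6193) / (-3.7/20.65) = 1.7338…
E_cross > 0 ⇒ the goods are substitutes.

1.73; substitutes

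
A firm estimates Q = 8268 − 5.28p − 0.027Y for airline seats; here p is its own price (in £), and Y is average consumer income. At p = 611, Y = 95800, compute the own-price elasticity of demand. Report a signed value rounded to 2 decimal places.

At the given values, Q = 8268 − 5.28(611) − 0.027(95800) = 2455.32.
∂Q/∂p = −5.28.
E = (-5.28) × (611/2455.32) = -1.3139…

-1.31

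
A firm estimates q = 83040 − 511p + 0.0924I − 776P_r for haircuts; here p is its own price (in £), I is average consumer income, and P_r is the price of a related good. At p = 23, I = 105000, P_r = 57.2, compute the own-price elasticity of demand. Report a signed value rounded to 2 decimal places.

-0.32

At the given values, q = 83040 − 511(23) + 0.0924(105000) − 776(57.2) = 36601.8.
∂q/∂p = −511.
E = (-511) × (23/36601.8) = -0.3211…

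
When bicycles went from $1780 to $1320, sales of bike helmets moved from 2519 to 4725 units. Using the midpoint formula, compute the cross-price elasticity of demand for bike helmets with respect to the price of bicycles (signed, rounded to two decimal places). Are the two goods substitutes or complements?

-2.05; complements

%ΔQ_{bike helmets} = (4725 − 2519)/avg = 2206/3622 = 0.609055…
%ΔP_{bicycles} = (1320 − 1780)/avg = -460/1550 = -0.296774…
E_cross = (2206/3622) / (-460/1550) = -2.0522…
E_cross < 0 ⇒ the goods are complements.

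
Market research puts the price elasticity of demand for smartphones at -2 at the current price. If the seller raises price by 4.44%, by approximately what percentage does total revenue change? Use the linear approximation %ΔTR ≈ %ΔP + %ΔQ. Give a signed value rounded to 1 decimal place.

-4.4%

%ΔQ ≈ Ed × %ΔP = (-2) × (+4.44%) = -8.8800%
%ΔTR ≈ %ΔP + %ΔQ = (+4.44%) + (-8.8800%) = -4.4400%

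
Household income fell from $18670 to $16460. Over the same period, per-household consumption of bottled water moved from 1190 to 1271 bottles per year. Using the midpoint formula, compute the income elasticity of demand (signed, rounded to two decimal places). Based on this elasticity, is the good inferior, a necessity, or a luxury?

-0.52; inferior

%ΔQ = (1271 − 1190)/[( 1190 + 1271)/2] = 81/1230.5 = 0.065826…
%ΔIncome = (16460 − 18670)/[( 18670 + 16460)/2] = -2210/17565 = -0.125818…
E_income = (81/1230.5) / (-2210/17565) = -0.5231…
E_income < 0 ⇒ inferior good.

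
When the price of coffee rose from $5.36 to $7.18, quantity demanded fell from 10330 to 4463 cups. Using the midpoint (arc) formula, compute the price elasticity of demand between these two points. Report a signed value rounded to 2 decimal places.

%ΔQ = (4463 − 10330) / [(10330 + 4463)/2] = -5867/7396.5 = -0.793213…
%ΔP = (7.18 − 5.36) / [(5.36 + 7.18)/2] = 1.82/6.27 = 0.290271…
Arc Ed = %ΔQ / %ΔP = (-5867/7396.5) / (1.82/6.27) = -2.7326…

-2.73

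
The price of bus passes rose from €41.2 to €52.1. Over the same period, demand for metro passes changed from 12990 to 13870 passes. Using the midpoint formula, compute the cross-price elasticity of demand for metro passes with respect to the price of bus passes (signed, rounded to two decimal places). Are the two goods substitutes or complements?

0.28; substitutes

%ΔQ_{metro passes} = (13870 − 12990)/avg = 880/13430 = 0.065524…
%ΔP_{bus passes} = (52.1 − 41.2)/avg = 10.9/46.65 = 0.233654…
E_cross = (880/13430) / (10.9/46.65) = 0.2804…
E_cross > 0 ⇒ the goods are substitutes.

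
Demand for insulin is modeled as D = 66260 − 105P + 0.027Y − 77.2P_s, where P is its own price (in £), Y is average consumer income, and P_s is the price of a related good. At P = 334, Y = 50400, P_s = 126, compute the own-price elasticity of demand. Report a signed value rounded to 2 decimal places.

At the given values, D = 66260 − 105(334) + 0.027(50400) − 77.2(126) = 22823.6.
∂D/∂P = −105.
E = (-105) × (334/22823.6) = -1.5365…

-1.54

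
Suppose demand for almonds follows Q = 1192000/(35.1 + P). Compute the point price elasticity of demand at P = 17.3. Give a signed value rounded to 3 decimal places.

dQ/dP = −1192000/(35.1 + P)² = -434.124. At P = 17.3, Q = 22748.1.
Ed = (dQ/dP)·(P/Q) = (-434.124) × (17.3/22748.1) = -0.33015…

-0.330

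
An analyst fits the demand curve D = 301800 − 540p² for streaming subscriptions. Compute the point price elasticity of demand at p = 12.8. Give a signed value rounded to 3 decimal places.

dD/dp = −2·540·p = -13824. At p = 12.8, D = 213326.4.
Ed = (dD/dp)·(p/D) = (-13824) × (12.8/213326.4) = -0.82946…

-0.829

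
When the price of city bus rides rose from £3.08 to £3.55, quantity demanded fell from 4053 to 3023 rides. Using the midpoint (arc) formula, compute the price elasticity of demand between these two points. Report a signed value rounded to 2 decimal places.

%ΔQ = (3023 − 4053) / [(4053 + 3023)/2] = -1030/3538 = -0.291124…
%ΔP = (3.55 − 3.08) / [(3.08 + 3.55)/2] = 0.47/3.315 = 0.141779…
Arc Ed = %ΔQ / %ΔP = (-1030/3538) / (0.47/3.315) = -2.0533…

-2.05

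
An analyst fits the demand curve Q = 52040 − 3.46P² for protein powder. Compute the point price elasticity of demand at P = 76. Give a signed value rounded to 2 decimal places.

-1.25

dQ/dP = −2·3.46·P = -525.92. At P = 76, Q = 32055.04.
Ed = (dQ/dP)·(P/Q) = (-525.92) × (76/32055.04) = -1.2469…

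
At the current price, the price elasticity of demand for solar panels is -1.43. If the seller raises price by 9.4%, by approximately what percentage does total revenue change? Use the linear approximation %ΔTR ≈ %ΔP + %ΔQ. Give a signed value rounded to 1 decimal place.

-4.0%

%ΔQ ≈ Ed × %ΔP = (-1.43) × (+9.4%) = -13.4420%
%ΔTR ≈ %ΔP + %ΔQ = (+9.4%) + (-13.4420%) = -4.0420%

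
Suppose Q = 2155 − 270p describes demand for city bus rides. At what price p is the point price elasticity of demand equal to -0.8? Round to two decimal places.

Ed = −270p/(2155 − 270p). Set this equal to -0.8:
270p = 0.8·(2155 − 270p) ⇒ 270p(1 + 0.8) = 0.8·2155
p = 0.8·2155 / (270·1.8) = 3.5473…

3.55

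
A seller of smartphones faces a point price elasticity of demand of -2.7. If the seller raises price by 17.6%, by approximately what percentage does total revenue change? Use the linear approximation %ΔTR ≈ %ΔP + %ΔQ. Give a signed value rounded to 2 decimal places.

%ΔQ ≈ Ed × %ΔP = (-2.7) × (+17.6%) = -47.5200%
%ΔTR ≈ %ΔP + %ΔQ = (+17.6%) + (-47.5200%) = -29.9200%

-29.92%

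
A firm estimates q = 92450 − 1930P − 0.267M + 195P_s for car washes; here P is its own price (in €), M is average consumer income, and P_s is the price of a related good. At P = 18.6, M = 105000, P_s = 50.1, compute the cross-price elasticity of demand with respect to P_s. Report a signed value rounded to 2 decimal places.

At the given values, q = 92450 − 1930(18.6) − 0.267(105000) + 195(50.1) = 38286.5.
∂q/∂P_s = 195.
E = (195) × (50.1/38286.5) = 0.2551…

0.26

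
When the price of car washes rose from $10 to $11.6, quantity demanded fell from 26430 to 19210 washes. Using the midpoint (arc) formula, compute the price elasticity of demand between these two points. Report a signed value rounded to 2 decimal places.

%ΔQ = (19210 − 26430) / [(26430 + 19210)/2] = -7220/22820 = -0.316389…
%ΔP = (11.6 − 10) / [(10 + 11.6)/2] = 1.6/10.8 = 0.148148…
Arc Ed = %ΔQ / %ΔP = (-7220/22820) / (1.6/10.8) = -2.1356…

-2.14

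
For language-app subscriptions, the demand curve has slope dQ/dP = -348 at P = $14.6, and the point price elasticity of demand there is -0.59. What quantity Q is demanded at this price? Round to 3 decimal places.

Ed = (dQ/dP)·(P/Q) ⇒ Q = (dQ/dP)·P/Ed = (-348)·14.6/(-0.59) = 8611.52542…

8611.525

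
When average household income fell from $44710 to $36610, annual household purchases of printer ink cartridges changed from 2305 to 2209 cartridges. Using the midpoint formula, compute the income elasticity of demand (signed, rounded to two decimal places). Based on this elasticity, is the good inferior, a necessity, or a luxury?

0.21; necessity

%ΔQ = (2209 − 2305)/[( 2305 + 2209)/2] = -96/2257 = -0.042534…
%ΔIncome = (36610 − 44710)/[( 44710 + 36610)/2] = -8100/40660 = -0.199212…
E_income = (-96/2257) / (-8100/40660) = 0.2135…
0 < E_income < 1 ⇒ normal good, necessity.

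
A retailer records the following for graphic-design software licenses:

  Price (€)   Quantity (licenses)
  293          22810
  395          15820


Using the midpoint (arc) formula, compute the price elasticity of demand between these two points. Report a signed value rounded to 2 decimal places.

-1.22

%ΔQ = (15820 − 22810) / [(22810 + 15820)/2] = -6990/19315 = -0.361894…
%ΔP = (395 − 293) / [(293 + 395)/2] = 102/344 = 0.296511…
Arc Ed = %ΔQ / %ΔP = (-6990/19315) / (102/344) = -1.2205…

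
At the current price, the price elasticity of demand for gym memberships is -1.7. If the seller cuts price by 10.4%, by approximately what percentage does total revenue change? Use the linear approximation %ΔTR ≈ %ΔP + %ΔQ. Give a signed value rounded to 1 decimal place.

%ΔQ ≈ Ed × %ΔP = (-1.7) × (-10.4%) = +17.6800%
%ΔTR ≈ %ΔP + %ΔQ = (-10.4%) + (+17.6800%) = +7.2800%

+7.3%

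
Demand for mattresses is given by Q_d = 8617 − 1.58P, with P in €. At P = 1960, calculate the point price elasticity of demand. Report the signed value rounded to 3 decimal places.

-0.561

dQ_d/dP = −1.58. At P = 1960, Q_d = 8617 − 1.58(1960) = 5520.2.
Ed = (dQ_d/dP)·(P/Q_d) = −1.58 × (1960/5520.2) = -0.56099…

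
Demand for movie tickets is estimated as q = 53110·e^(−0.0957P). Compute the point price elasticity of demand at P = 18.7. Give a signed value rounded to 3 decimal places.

dq/dP = −0.0957·q = -848.944. At P = 18.7, q = 8870.89.
Ed = (dq/dP)·(P/q) = (-848.944) × (18.7/8870.89) = -1.78959

-1.790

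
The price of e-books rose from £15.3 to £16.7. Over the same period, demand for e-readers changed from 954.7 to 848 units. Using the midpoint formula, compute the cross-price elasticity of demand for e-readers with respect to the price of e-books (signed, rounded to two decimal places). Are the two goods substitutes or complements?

-1.35; complements

%ΔQ_{e-readers} = (848 − 954.7)/avg = -106.7/901.35 = -0.118377…
%ΔP_{e-books} = (16.7 − 15.3)/avg = 1.4/16 = 0.0875
E_cross = (-106.7/901.35) / (1.4/16) = -1.3528…
E_cross < 0 ⇒ the goods are complements.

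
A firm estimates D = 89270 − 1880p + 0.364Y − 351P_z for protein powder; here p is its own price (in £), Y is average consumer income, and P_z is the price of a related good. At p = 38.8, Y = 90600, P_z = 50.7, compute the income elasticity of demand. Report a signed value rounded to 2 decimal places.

1.05

At the given values, D = 89270 − 1880(38.8) + 0.364(90600) − 351(50.7) = 31508.7.
∂D/∂Y = 0.364.
E = (0.364) × (90600/31508.7) = 1.0466…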